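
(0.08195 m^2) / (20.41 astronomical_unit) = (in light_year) 0.08195 m^2 is already in m^2. 1 astronomical_unit = 1.4959787e+11 m, so 20.41 astronomical_unit = 20.41 * 1.4959787e+11 = 3.0532925e+12 m. Combine: 0.08195 m^2 / 3.0532925e+12 m = 2.6839878e-14 m. 1 light_year = 9.4607305e+15 m, so 2.6839878e-14 m = 2.6839878e-14 / 9.4607305e+15 = 2.8369774e-30 light_year ≈ 2.837e-30 light_year (4 s.f.). Final answer: 2.837e-30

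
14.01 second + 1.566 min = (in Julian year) 14.01 second = 14.01 s. 1 min = 60 s, so 1.566 min = 1.566 * 60 = 93.96 s. Sum: 14.01 + 93.96 = 107.97 s. 1 Julian year = 31557600 s, so 107.97 s = 107.97 / 31557600 = 3.4213628e-06 Julian year ≈ 3.421e-06 Julian year (4 s.f.). Final answer: 3.421e-06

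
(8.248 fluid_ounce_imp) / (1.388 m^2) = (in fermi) 1.688e+11. Check: 1 fluid_ounce_imp = 2.8413063e-05 m^3, so 8.248 fluid_ounce_imp = 8.248 * 2.8413063e-05 = 0.00023435094 m^3. 1.388 m^2 is already in m^2. Combine: 0.00023435094 m^3 / 1.388 m^2 = 0.00016884073 m. 1 fermi = 1e-15 m, so 0.00016884073 m = 0.00016884073 / 1e-15 = 1.6884073e+11 fermi ≈ 1.688e+11 fermi (4 s.f.).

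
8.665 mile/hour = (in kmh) 13.94. Check: 1 mile/hour = 0.44704 m/s, so 8.665 mile/hour = 8.665 * 0.44704 = 3.8736016 m/s. 1 kmh = 0.27777778 m/s, so 3.8736016 m/s = 3.8736016 / 0.27777778 = 13.944966 kmh ≈ 13.94 kmh (4 s.f.).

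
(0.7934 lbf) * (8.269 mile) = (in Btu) 1 lbf = 4.4482216 N, so 0.7934 lbf = 0.7934 * 4.4482216 = 3.529219 N. 1 mile = 1609.344 m, so 8.269 mile = 8.269 * 1609.344 = 13307.666 m. Combine: 3.529219 N * 13307.666 m = 46965.666 J. 1 Btu = 1055.0559 J, so 46965.666 J = 46965.666 / 1055.0559 = 44.514863 Btu ≈ 44.51 Btu (4 s.f.). Final answer: 44.51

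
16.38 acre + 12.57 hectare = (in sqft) 1 acre = 4046.8564 m^2, so 16.38 acre = 16.38 * 4046.8564 = 66287.508 m^2. 1 hectare = 10000 m^2, so 12.57 hectare = 12.57 * 10000 = 125700 m^2. Sum: 66287.508 + 125700 = 191987.51 m^2. 1 sqft = 0.09290304 m^2, so 191987.51 m^2 = 191987.51 / 0.09290304 = 2066536.3 sqft ≈ 2.067e+06 sqft (4 s.f.). Final answer: 2.067e+06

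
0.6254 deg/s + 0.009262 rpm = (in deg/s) 0.681. Check: 1 deg/s = 0.017453293 rad/s, so 0.6254 deg/s = 0.6254 * 0.017453293 = 0.010915289 rad/s. 1 rpm = 0.10471976 rad/s, so 0.009262 rpm = 0.009262 * 0.10471976 = 0.00096991437 rad/s. Sum: 0.010915289 + 0.00096991437 = 0.011885204 rad/s. 1 deg/s = 0.017453293 rad/s, so 0.011885204 rad/s = 0.011885204 / 0.017453293 = 0.680972 deg/s ≈ 0.681 deg/s (4 s.f.).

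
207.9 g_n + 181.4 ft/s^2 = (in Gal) 1 g_n = 9.80665 m/s^2, so 207.9 g_n = 207.9 * 9.80665 = 2038.8025 m/s^2. 1 ft/s^2 = 0.3048 m/s^2, so 181.4 ft/s^2 = 181.4 * 0.3048 = 55.29072 m/s^2. Sum: 2038.8025 + 55.29072 = 2094.0933 m/s^2. 1 Gal = 0.01 m/s^2, so 2094.0933 m/s^2 = 2094.0933 / 0.01 = 209409.33 Gal ≈ 2.094e+05 Gal (4 s.f.). Final answer: 2.094e+05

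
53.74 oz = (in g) 1 oz = 0.028349523 kg, so 53.74 oz = 53.74 * 0.028349523 = 1.5235034 kg. 1 g = 0.001 kg, so 1.5235034 kg = 1.5235034 / 0.001 = 1523.5034 g ≈ 1524 g (4 s.f.). Final answer: 1524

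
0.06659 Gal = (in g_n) 6.79e-05. Check: 1 Gal = 0.01 m/s^2, so 0.06659 Gal = 0.06659 * 0.01 = 0.0006659 m/s^2. 1 g_n = 9.80665 m/s^2, so 0.0006659 m/s^2 = 0.0006659 / 9.80665 = 6.7902903e-05 g_n ≈ 6.79e-05 g_n (4 s.f.).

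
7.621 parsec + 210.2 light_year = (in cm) 2.224e+20. Check: 1 parsec = 3.0856776e+16 m, so 7.621 parsec = 7.621 * 3.0856776e+16 = 2.3515949e+17 m. 1 light_year = 9.4607305e+15 m, so 210.2 light_year = 210.2 * 9.4607305e+15 = 1.9886455e+18 m. Sum: 2.3515949e+17 + 1.9886455e+18 = 2.223805e+18 m. 1 cm = 0.01 m, so 2.223805e+18 m = 2.223805e+18 / 0.01 = 2.223805e+20 cm ≈ 2.224e+20 cm (4 s.f.).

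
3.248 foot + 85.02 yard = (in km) 1 foot = 0.3048 m, so 3.248 foot = 3.248 * 0.3048 = 0.9899904 m. 1 yard = 0.9144 m, so 85.02 yard = 85.02 * 0.9144 = 77.742288 m. Sum: 0.9899904 + 77.742288 = 78.732278 m. 1 km = 1000 m, so 78.732278 m = 78.732278 / 1000 = 0.078732278 km ≈ 0.07873 km (4 s.f.). Final answer: 0.07873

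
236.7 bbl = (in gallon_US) 9941. Check: 1 bbl = 0.15898729 m^3, so 236.7 bbl = 236.7 * 0.15898729 = 37.632293 m^3. 1 gallon_US = 0.0037854118 m^3, so 37.632293 m^3 = 37.632293 / 0.0037854118 = 9941.4 gallon_US ≈ 9941 gallon_US (4 s.f.).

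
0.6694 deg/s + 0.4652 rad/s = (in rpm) 4.554. Check: 1 deg/s = 0.017453293 rad/s, so 0.6694 deg/s = 0.6694 * 0.017453293 = 0.011683234 rad/s. 0.4652 rad/s is already in rad/s. Sum: 0.011683234 + 0.4652 = 0.47688323 rad/s. 1 rpm = 0.10471976 rad/s, so 0.47688323 rad/s = 0.47688323 / 0.10471976 = 4.5538994 rpm ≈ 4.554 rpm (4 s.f.).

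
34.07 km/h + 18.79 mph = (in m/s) 1 km/h = 0.27777778 m/s, so 34.07 km/h = 34.07 * 0.27777778 = 9.4638889 m/s. 1 mph = 0.44704 m/s, so 18.79 mph = 18.79 * 0.44704 = 8.3998816 m/s. Sum: 9.4638889 + 8.3998816 = 17.86377 m/s. Result: 17.86377 m/s ≈ 17.86 m/s (4 s.f.). Final answer: 17.86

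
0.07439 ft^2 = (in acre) 1 ft^2 = 0.09290304 m^2, so 0.07439 ft^2 = 0.07439 * 0.09290304 = 0.0069110571 m^2. 1 acre = 4046.8564 m^2, so 0.0069110571 m^2 = 0.0069110571 / 4046.8564 = 1.7077594e-06 acre ≈ 1.708e-06 acre (4 s.f.). Final answer: 1.708e-06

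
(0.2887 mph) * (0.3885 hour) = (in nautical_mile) 1 mph = 0.44704 m/s, so 0.2887 mph = 0.2887 * 0.44704 = 0.12906045 m/s. 1 hour = 3600 s, so 0.3885 hour = 0.3885 * 3600 = 1398.6 s. Combine: 0.12906045 m/s * 1398.6 s = 180.50394 m. 1 nautical_mile = 1852 m, so 180.50394 m = 180.50394 / 1852 = 0.097464332 nautical_mile ≈ 0.09746 nautical_mile (4 s.f.). Final answer: 0.09746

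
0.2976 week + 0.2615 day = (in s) 2.026e+05. Check: 1 week = 604800 s, so 0.2976 week = 0.2976 * 604800 = 179988.48 s. 1 day = 86400 s, so 0.2615 day = 0.2615 * 86400 = 22593.6 s. Sum: 179988.48 + 22593.6 = 202582.08 s. Result: 202582.08 s ≈ 2.026e+05 s (4 s.f.).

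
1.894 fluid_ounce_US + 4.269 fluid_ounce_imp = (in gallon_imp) 1 fluid_ounce_US = 2.957353e-05 m^3, so 1.894 fluid_ounce_US = 1.894 * 2.957353e-05 = 5.6012265e-05 m^3. 1 fluid_ounce_imp = 2.8413063e-05 m^3, so 4.269 fluid_ounce_imp = 4.269 * 2.8413063e-05 = 0.00012129536 m^3. Sum: 5.6012265e-05 + 0.00012129536 = 0.00017730763 m^3. 1 gallon_imp = 0.00454609 m^3, so 0.00017730763 m^3 = 0.00017730763 / 0.00454609 = 0.039002226 gallon_imp ≈ 0.039 gallon_imp (4 s.f.). Final answer: 0.039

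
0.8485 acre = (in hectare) 0.3434. Check: 1 acre = 4046.8564 m^2, so 0.8485 acre = 0.8485 * 4046.8564 = 3433.7577 m^2. 1 hectare = 10000 m^2, so 3433.7577 m^2 = 3433.7577 / 10000 = 0.34337577 hectare ≈ 0.3434 hectare (4 s.f.).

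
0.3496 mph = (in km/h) 0.5626. Check: 1 mph = 0.44704 m/s, so 0.3496 mph = 0.3496 * 0.44704 = 0.15628518 m/s. 1 km/h = 0.27777778 m/s, so 0.15628518 m/s = 0.15628518 / 0.27777778 = 0.56262666 km/h ≈ 0.5626 km/h (4 s.f.).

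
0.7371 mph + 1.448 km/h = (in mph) 1.637. Check: 1 mph = 0.44704 m/s, so 0.7371 mph = 0.7371 * 0.44704 = 0.32951318 m/s. 1 km/h = 0.27777778 m/s, so 1.448 km/h = 1.448 * 0.27777778 = 0.40222222 m/s. Sum: 0.32951318 + 0.40222222 = 0.73173541 m/s. 1 mph = 0.44704 m/s, so 0.73173541 m/s = 0.73173541 / 0.44704 = 1.6368455 mph ≈ 1.637 mph (4 s.f.).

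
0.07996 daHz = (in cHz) 1 daHz = 10 Hz, so 0.07996 daHz = 0.07996 * 10 = 0.7996 Hz. 1 cHz = 0.01 Hz, so 0.7996 Hz = 0.7996 / 0.01 = 79.96 cHz. Final answer: 79.96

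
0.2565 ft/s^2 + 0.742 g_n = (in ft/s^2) 1 ft/s^2 = 0.3048 m/s^2, so 0.2565 ft/s^2 = 0.2565 * 0.3048 = 0.0781812 m/s^2. 1 g_n = 9.80665 m/s^2, so 0.742 g_n = 0.742 * 9.80665 = 7.2765343 m/s^2. Sum: 0.0781812 + 7.2765343 = 7.3547155 m/s^2. 1 ft/s^2 = 0.3048 m/s^2, so 7.3547155 m/s^2 = 7.3547155 / 0.3048 = 24.129644 ft/s^2 ≈ 24.13 ft/s^2 (4 s.f.). Final answer: 24.13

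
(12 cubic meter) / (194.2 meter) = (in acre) 12 cubic meter = 12 m^3. 194.2 meter = 194.2 m. Combine: 12 m^3 / 194.2 m = 0.061791967 m^2. 1 acre = 4046.8564 m^2, so 0.061791967 m^2 = 0.061791967 / 4046.8564 = 1.5269128e-05 acre ≈ 1.527e-05 acre (4 s.f.). Final answer: 1.527e-05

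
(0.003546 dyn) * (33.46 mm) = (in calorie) 1 dyn = 1e-05 N, so 0.003546 dyn = 0.003546 * 1e-05 = 3.546e-08 N. 1 mm = 0.001 m, so 33.46 mm = 33.46 * 0.001 = 0.03346 m. Combine: 3.546e-08 N * 0.03346 m = 1.1864916e-09 J. 1 calorie = 4.184 J, so 1.1864916e-09 J = 1.1864916e-09 / 4.184 = 2.835783e-10 calorie ≈ 2.836e-10 calorie (4 s.f.). Final answer: 2.836e-10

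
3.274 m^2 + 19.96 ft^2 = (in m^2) 5.128. Check: 3.274 m^2 is already in m^2. 1 ft^2 = 0.09290304 m^2, so 19.96 ft^2 = 19.96 * 0.09290304 = 1.8543447 m^2. Sum: 3.274 + 1.8543447 = 5.1283447 m^2. Result: 5.1283447 m^2 ≈ 5.128 m^2 (4 s.f.).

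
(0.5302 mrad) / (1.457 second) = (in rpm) 0.003475. Check: 1 mrad = 0.001 rad, so 0.5302 mrad = 0.5302 * 0.001 = 0.0005302 rad. 1.457 second = 1.457 s. Combine: 0.0005302 rad / 1.457 s = 0.00036389842 rad/s. 1 rpm = 0.10471976 rad/s, so 0.00036389842 rad/s = 0.00036389842 / 0.10471976 = 0.003474974 rpm ≈ 0.003475 rpm (4 s.f.).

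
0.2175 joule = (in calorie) 0.05198. Check: 0.2175 joule = 0.2175 J. 1 calorie = 4.184 J, so 0.2175 J = 0.2175 / 4.184 = 0.051983748 calorie ≈ 0.05198 calorie (4 s.f.).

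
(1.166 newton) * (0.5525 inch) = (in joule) 0.01636. Check: 1.166 newton = 1.166 N. 1 inch = 0.0254 m, so 0.5525 inch = 0.5525 * 0.0254 = 0.0140335 m. Combine: 1.166 N * 0.0140335 m = 0.016363061 J. 0.016363061 J = 0.016363061 joule ≈ 0.01636 joule (4 s.f.).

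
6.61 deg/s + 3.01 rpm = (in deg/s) 24.67. Check: 1 deg/s = 0.017453293 rad/s, so 6.61 deg/s = 6.61 * 0.017453293 = 0.11536626 rad/s. 1 rpm = 0.10471976 rad/s, so 3.01 rpm = 3.01 * 0.10471976 = 0.31520646 rad/s. Sum: 0.11536626 + 0.31520646 = 0.43057273 rad/s. 1 deg/s = 0.017453293 rad/s, so 0.43057273 rad/s = 0.43057273 / 0.017453293 = 24.67 deg/s.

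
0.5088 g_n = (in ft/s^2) 16.37. Check: 1 g_n = 9.80665 m/s^2, so 0.5088 g_n = 0.5088 * 9.80665 = 4.9896235 m/s^2. 1 ft/s^2 = 0.3048 m/s^2, so 4.9896235 m/s^2 = 4.9896235 / 0.3048 = 16.370156 ft/s^2 ≈ 16.37 ft/s^2 (4 s.f.).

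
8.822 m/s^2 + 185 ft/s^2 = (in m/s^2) 8.822 m/s^2 is already in m/s^2. 1 ft/s^2 = 0.3048 m/s^2, so 185 ft/s^2 = 185 * 0.3048 = 56.388 m/s^2. Sum: 8.822 + 56.388 = 65.21 m/s^2. Result: 65.21 m/s^2. Final answer: 65.21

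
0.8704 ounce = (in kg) 0.02468. Check: 1 ounce = 0.028349523 kg, so 0.8704 ounce = 0.8704 * 0.028349523 = 0.024675425 kg. Result: 0.024675425 kg ≈ 0.02468 kg (4 s.f.).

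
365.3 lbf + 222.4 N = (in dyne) 1 lbf = 4.4482216 N, so 365.3 lbf = 365.3 * 4.4482216 = 1624.9354 N. 222.4 N is already in N. Sum: 1624.9354 + 222.4 = 1847.3354 N. 1 dyne = 1e-05 N, so 1847.3354 N = 1847.3354 / 1e-05 = 1.8473354e+08 dyne ≈ 1.847e+08 dyne (4 s.f.). Final answer: 1.847e+08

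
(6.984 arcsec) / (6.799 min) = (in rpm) 1 arcsec = 4.8481368e-06 rad, so 6.984 arcsec = 6.984 * 4.8481368e-06 = 3.3859387e-05 rad. 1 min = 60 s, so 6.799 min = 6.799 * 60 = 407.94 s. Combine: 3.3859387e-05 rad / 407.94 s = 8.3000901e-08 rad/s. 1 rpm = 0.10471976 rad/s, so 8.3000901e-08 rad/s = 8.3000901e-08 / 0.10471976 = 7.9260022e-07 rpm ≈ 7.926e-07 rpm (4 s.f.). Final answer: 7.926e-07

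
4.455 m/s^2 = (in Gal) 445.5. Check: 1 Gal = 0.01 m/s^2, so 4.455 m/s^2 = 4.455 / 0.01 = 445.5 Gal.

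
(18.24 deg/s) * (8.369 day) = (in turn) 3.664e+04. Check: 1 deg/s = 0.017453293 rad/s, so 18.24 deg/s = 18.24 * 0.017453293 = 0.31834806 rad/s. 1 day = 86400 s, so 8.369 day = 8.369 * 86400 = 723081.6 s. Combine: 0.31834806 rad/s * 723081.6 s = 230191.62 rad. 1 turn = 6.2831853 rad, so 230191.62 rad = 230191.62 / 6.2831853 = 36636.134 turn ≈ 3.664e+04 turn (4 s.f.).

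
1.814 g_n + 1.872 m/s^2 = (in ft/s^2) 1 g_n = 9.80665 m/s^2, so 1.814 g_n = 1.814 * 9.80665 = 17.789263 m/s^2. 1.872 m/s^2 is already in m/s^2. Sum: 17.789263 + 1.872 = 19.661263 m/s^2. 1 ft/s^2 = 0.3048 m/s^2, so 19.661263 m/s^2 = 19.661263 / 0.3048 = 64.505456 ft/s^2 ≈ 64.51 ft/s^2 (4 s.f.). Final answer: 64.51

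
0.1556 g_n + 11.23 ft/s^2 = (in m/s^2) 4.949. Check: 1 g_n = 9.80665 m/s^2, so 0.1556 g_n = 0.1556 * 9.80665 = 1.5259147 m/s^2. 1 ft/s^2 = 0.3048 m/s^2, so 11.23 ft/s^2 = 11.23 * 0.3048 = 3.422904 m/s^2. Sum: 1.5259147 + 3.422904 = 4.9488187 m/s^2. Result: 4.9488187 m/s^2 ≈ 4.949 m/s^2 (4 s.f.).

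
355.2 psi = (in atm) 1 psi = 6894.7573 Pa, so 355.2 psi = 355.2 * 6894.7573 = 2449017.8 Pa. 1 atm = 101325 Pa, so 2449017.8 Pa = 2449017.8 / 101325 = 24.169926 atm ≈ 24.17 atm (4 s.f.). Final answer: 24.17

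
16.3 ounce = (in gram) 1 ounce = 0.028349523 kg, so 16.3 ounce = 16.3 * 0.028349523 = 0.46209723 kg. 1 gram = 0.001 kg, so 0.46209723 kg = 0.46209723 / 0.001 = 462.09723 gram ≈ 462.1 gram (4 s.f.). Final answer: 462.1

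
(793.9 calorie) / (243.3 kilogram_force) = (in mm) 1392. Check: 1 calorie = 4.184 J, so 793.9 calorie = 793.9 * 4.184 = 3321.6776 J. 1 kilogram_force = 9.80665 N, so 243.3 kilogram_force = 243.3 * 9.80665 = 2385.9579 N. Combine: 3321.6776 J / 2385.9579 N = 1.3921778 m. 1 mm = 0.001 m, so 1.3921778 m = 1.3921778 / 0.001 = 1392.1778 mm ≈ 1392 mm (4 s.f.).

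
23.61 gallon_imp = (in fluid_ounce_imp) 3778. Check: 1 gallon_imp = 0.00454609 m^3, so 23.61 gallon_imp = 23.61 * 0.00454609 = 0.10733318 m^3. 1 fluid_ounce_imp = 2.8413063e-05 m^3, so 0.10733318 m^3 = 0.10733318 / 2.8413063e-05 = 3777.6 fluid_ounce_imp ≈ 3778 fluid_ounce_imp (4 s.f.).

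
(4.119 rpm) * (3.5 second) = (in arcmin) 5190. Check: 1 rpm = 0.10471976 rad/s, so 4.119 rpm = 4.119 * 0.10471976 = 0.43134067 rad/s. 3.5 second = 3.5 s. Combine: 0.43134067 rad/s * 3.5 s = 1.5096923 rad. 1 arcmin = 0.00029088821 rad, so 1.5096923 rad = 1.5096923 / 0.00029088821 = 5189.94 arcmin ≈ 5190 arcmin (4 s.f.).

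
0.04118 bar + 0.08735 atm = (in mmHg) 1 bar = 100000 Pa, so 0.04118 bar = 0.04118 * 100000 = 4118 Pa. 1 atm = 101325 Pa, so 0.08735 atm = 0.08735 * 101325 = 8850.7388 Pa. Sum: 4118 + 8850.7388 = 12968.739 Pa. 1 mmHg = 133.32237 Pa, so 12968.739 Pa = 12968.739 / 133.32237 = 97.27354 mmHg ≈ 97.27 mmHg (4 s.f.). Final answer: 97.27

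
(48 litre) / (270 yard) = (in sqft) 1 litre = 0.001 m^3, so 48 litre = 48 * 0.001 = 0.048 m^3. 1 yard = 0.9144 m, so 270 yard = 270 * 0.9144 = 246.888 m. Combine: 0.048 m^3 / 246.888 m = 0.00019442014 m^2. 1 sqft = 0.09290304 m^2, so 0.00019442014 m^2 = 0.00019442014 / 0.09290304 = 0.002092721 sqft ≈ 0.002093 sqft (4 s.f.). Final answer: 0.002093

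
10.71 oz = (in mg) 3.036e+05. Check: 1 oz = 0.028349523 kg, so 10.71 oz = 10.71 * 0.028349523 = 0.30362339 kg. 1 mg = 1e-06 kg, so 0.30362339 kg = 0.30362339 / 1e-06 = 303623.39 mg ≈ 3.036e+05 mg (4 s.f.).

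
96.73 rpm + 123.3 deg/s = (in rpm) 1 rpm = 0.10471976 rad/s, so 96.73 rpm = 96.73 * 0.10471976 = 10.129542 rad/s. 1 deg/s = 0.017453293 rad/s, so 123.3 deg/s = 123.3 * 0.017453293 = 2.151991 rad/s. Sum: 10.129542 + 2.151991 = 12.281533 rad/s. 1 rpm = 0.10471976 rad/s, so 12.281533 rad/s = 12.281533 / 0.10471976 = 117.28 rpm ≈ 117.3 rpm (4 s.f.). Final answer: 117.3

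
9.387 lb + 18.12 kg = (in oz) 789.4. Check: 1 lb = 0.45359237 kg, so 9.387 lb = 9.387 * 0.45359237 = 4.2578716 kg. 18.12 kg is already in kg. Sum: 4.2578716 + 18.12 = 22.377872 kg. 1 oz = 0.028349523 kg, so 22.377872 kg = 22.377872 / 0.028349523 = 789.35619 oz ≈ 789.4 oz (4 s.f.).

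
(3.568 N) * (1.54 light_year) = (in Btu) 3.568 N is already in N. 1 light_year = 9.4607305e+15 m, so 1.54 light_year = 1.54 * 9.4607305e+15 = 1.4569525e+16 m. Combine: 3.568 N * 1.4569525e+16 m = 5.1984065e+16 J. 1 Btu = 1055.0559 J, so 5.1984065e+16 J = 5.1984065e+16 / 1055.0559 = 4.9271387e+13 Btu ≈ 4.927e+13 Btu (4 s.f.). Final answer: 4.927e+13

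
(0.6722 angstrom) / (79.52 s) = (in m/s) 8.453e-13. Check: 1 angstrom = 1e-10 m, so 0.6722 angstrom = 0.6722 * 1e-10 = 6.722e-11 m. 79.52 s is already in s. Combine: 6.722e-11 m / 79.52 s = 8.4532193e-13 m/s. Result: 8.4532193e-13 m/s ≈ 8.453e-13 m/s (4 s.f.).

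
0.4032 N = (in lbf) 1 lbf = 4.4482216 N, so 0.4032 N = 0.4032 / 4.4482216 = 0.090642966 lbf ≈ 0.09064 lbf (4 s.f.). Final answer: 0.09064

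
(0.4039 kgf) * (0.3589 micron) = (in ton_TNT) 3.398e-16. Check: 1 kgf = 9.80665 N, so 0.4039 kgf = 0.4039 * 9.80665 = 3.9609059 N. 1 micron = 1e-06 m, so 0.3589 micron = 0.3589 * 1e-06 = 3.589e-07 m. Combine: 3.9609059 N * 3.589e-07 m = 1.4215691e-06 J. 1 ton_TNT = 4.184e+09 J, so 1.4215691e-06 J = 1.4215691e-06 / 4.184e+09 = 3.3976318e-16 ton_TNT ≈ 3.398e-16 ton_TNT (4 s.f.).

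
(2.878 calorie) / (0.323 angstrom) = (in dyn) 3.728e+16. Check: 1 calorie = 4.184 J, so 2.878 calorie = 2.878 * 4.184 = 12.041552 J. 1 angstrom = 1e-10 m, so 0.323 angstrom = 0.323 * 1e-10 = 3.23e-11 m. Combine: 12.041552 J / 3.23e-11 m = 3.7280347e+11 N. 1 dyn = 1e-05 N, so 3.7280347e+11 N = 3.7280347e+11 / 1e-05 = 3.7280347e+16 dyn ≈ 3.728e+16 dyn (4 s.f.).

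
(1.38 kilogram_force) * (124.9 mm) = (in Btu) 1 kilogram_force = 9.80665 N, so 1.38 kilogram_force = 1.38 * 9.80665 = 13.533177 N. 1 mm = 0.001 m, so 124.9 mm = 124.9 * 0.001 = 0.1249 m. Combine: 13.533177 N * 0.1249 m = 1.6902938 J. 1 Btu = 1055.0559 J, so 1.6902938 J = 1.6902938 / 1055.0559 = 0.0016020894 Btu ≈ 0.001602 Btu (4 s.f.). Final answer: 0.001602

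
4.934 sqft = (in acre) 0.0001133. Check: 1 sqft = 0.09290304 m^2, so 4.934 sqft = 4.934 * 0.09290304 = 0.4583836 m^2. 1 acre = 4046.8564 m^2, so 0.4583836 m^2 = 0.4583836 / 4046.8564 = 0.00011326905 acre ≈ 0.0001133 acre (4 s.f.).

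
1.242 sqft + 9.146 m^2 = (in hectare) 0.0009261. Check: 1 sqft = 0.09290304 m^2, so 1.242 sqft = 1.242 * 0.09290304 = 0.11538558 m^2. 9.146 m^2 is already in m^2. Sum: 0.11538558 + 9.146 = 9.2613856 m^2. 1 hectare = 10000 m^2, so 9.2613856 m^2 = 9.2613856 / 10000 = 0.00092613856 hectare ≈ 0.0009261 hectare (4 s.f.).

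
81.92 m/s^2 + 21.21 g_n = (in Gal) 2.899e+04. Check: 81.92 m/s^2 is already in m/s^2. 1 g_n = 9.80665 m/s^2, so 21.21 g_n = 21.21 * 9.80665 = 207.99905 m/s^2. Sum: 81.92 + 207.99905 = 289.91905 m/s^2. 1 Gal = 0.01 m/s^2, so 289.91905 m/s^2 = 289.91905 / 0.01 = 28991.905 Gal ≈ 2.899e+04 Gal (4 s.f.).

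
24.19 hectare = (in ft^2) 1 hectare = 10000 m^2, so 24.19 hectare = 24.19 * 10000 = 241900 m^2. 1 ft^2 = 0.09290304 m^2, so 241900 m^2 = 241900 / 0.09290304 = 2603789.9 ft^2 ≈ 2.604e+06 ft^2 (4 s.f.). Final answer: 2.604e+06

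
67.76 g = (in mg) 1 g = 0.001 kg, so 67.76 g = 67.76 * 0.001 = 0.06776 kg. 1 mg = 1e-06 kg, so 0.06776 kg = 0.06776 / 1e-06 = 67760 mg ≈ 6.776e+04 mg (4 s.f.). Final answer: 6.776e+04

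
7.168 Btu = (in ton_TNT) 1.808e-06. Check: 1 Btu = 1055.0559 J, so 7.168 Btu = 7.168 * 1055.0559 = 7562.6404 J. 1 ton_TNT = 4.184e+09 J, so 7562.6404 J = 7562.6404 / 4.184e+09 = 1.8075144e-06 ton_TNT ≈ 1.808e-06 ton_TNT (4 s.f.).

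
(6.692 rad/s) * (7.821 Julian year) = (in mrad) 1.652e+12. Check: 6.692 rad/s is already in rad/s. 1 Julian year = 31557600 s, so 7.821 Julian year = 7.821 * 31557600 = 2.4681199e+08 s. Combine: 6.692 rad/s * 2.4681199e+08 s = 1.6516658e+09 rad. 1 mrad = 0.001 rad, so 1.6516658e+09 rad = 1.6516658e+09 / 0.001 = 1.6516658e+12 mrad ≈ 1.652e+12 mrad (4 s.f.).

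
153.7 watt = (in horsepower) 0.2061. Check: 153.7 watt = 153.7 W. 1 horsepower = 745.69987 W, so 153.7 W = 153.7 / 745.69987 = 0.2061151 horsepower ≈ 0.2061 horsepower (4 s.f.).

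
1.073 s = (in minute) 1 minute = 60 s, so 1.073 s = 1.073 / 60 = 0.017883333 minute ≈ 0.01788 minute (4 s.f.). Final answer: 0.01788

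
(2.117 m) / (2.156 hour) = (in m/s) 0.0002728. Check: 2.117 m is already in m. 1 hour = 3600 s, so 2.156 hour = 2.156 * 3600 = 7761.6 s. Combine: 2.117 m / 7761.6 s = 0.00027275304 m/s. Result: 0.00027275304 m/s ≈ 0.0002728 m/s (4 s.f.).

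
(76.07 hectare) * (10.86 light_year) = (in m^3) 7.816e+22. Check: 1 hectare = 10000 m^2, so 76.07 hectare = 76.07 * 10000 = 760700 m^2. 1 light_year = 9.4607305e+15 m, so 10.86 light_year = 10.86 * 9.4607305e+15 = 1.0274353e+17 m. Combine: 760700 m^2 * 1.0274353e+17 m = 7.8157006e+22 m^3. Result: 7.8157006e+22 m^3 ≈ 7.816e+22 m^3 (4 s.f.).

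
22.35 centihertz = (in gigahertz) 2.235e-10. Check: 1 centihertz = 0.01 Hz, so 22.35 centihertz = 22.35 * 0.01 = 0.2235 Hz. 1 gigahertz = 1e+09 Hz, so 0.2235 Hz = 0.2235 / 1e+09 = 2.235e-10 gigahertz.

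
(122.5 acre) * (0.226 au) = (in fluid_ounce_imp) 5.899e+20. Check: 1 acre = 4046.8564 m^2, so 122.5 acre = 122.5 * 4046.8564 = 495739.91 m^2. 1 au = 1.4959787e+11 m, so 0.226 au = 0.226 * 1.4959787e+11 = 3.3809119e+10 m. Combine: 495739.91 m^2 * 3.3809119e+10 m = 1.676053e+16 m^3. 1 fluid_ounce_imp = 2.8413063e-05 m^3, so 1.676053e+16 m^3 = 1.676053e+16 / 2.8413063e-05 = 5.8988817e+20 fluid_ounce_imp ≈ 5.899e+20 fluid_ounce_imp (4 s.f.).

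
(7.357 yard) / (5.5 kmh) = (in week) 7.281e-06. Check: 1 yard = 0.9144 m, so 7.357 yard = 7.357 * 0.9144 = 6.7272408 m. 1 kmh = 0.27777778 m/s, so 5.5 kmh = 5.5 * 0.27777778 = 1.5277778 m/s. Combine: 6.7272408 m / 1.5277778 m/s = 4.4032849 s. 1 week = 604800 s, so 4.4032849 s = 4.4032849 / 604800 = 7.2805636e-06 week ≈ 7.281e-06 week (4 s.f.).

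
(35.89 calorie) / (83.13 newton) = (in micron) 1 calorie = 4.184 J, so 35.89 calorie = 35.89 * 4.184 = 150.16376 J. 83.13 newton = 83.13 N. Combine: 150.16376 J / 83.13 N = 1.8063727 m. 1 micron = 1e-06 m, so 1.8063727 m = 1.8063727 / 1e-06 = 1806372.7 micron ≈ 1.806e+06 micron (4 s.f.). Final answer: 1.806e+06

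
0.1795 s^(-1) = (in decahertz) 0.1795 s^(-1) = 0.1795 Hz. 1 decahertz = 10 Hz, so 0.1795 Hz = 0.1795 / 10 = 0.01795 decahertz. Final answer: 0.01795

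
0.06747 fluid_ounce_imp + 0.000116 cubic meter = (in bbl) 1 fluid_ounce_imp = 2.8413063e-05 m^3, so 0.06747 fluid_ounce_imp = 0.06747 * 2.8413063e-05 = 1.9170293e-06 m^3. 0.000116 cubic meter = 0.000116 m^3. Sum: 1.9170293e-06 + 0.000116 = 0.00011791703 m^3. 1 bbl = 0.15898729 m^3, so 0.00011791703 m^3 = 0.00011791703 / 0.15898729 = 0.0007416758 bbl ≈ 0.0007417 bbl (4 s.f.). Final answer: 0.0007417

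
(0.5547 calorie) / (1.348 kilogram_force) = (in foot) 0.576. Check: 1 calorie = 4.184 J, so 0.5547 calorie = 0.5547 * 4.184 = 2.3208648 J. 1 kilogram_force = 9.80665 N, so 1.348 kilogram_force = 1.348 * 9.80665 = 13.219364 N. Combine: 2.3208648 J / 13.219364 N = 0.17556554 m. 1 foot = 0.3048 m, so 0.17556554 m = 0.17556554 / 0.3048 = 0.57600242 foot ≈ 0.576 foot (4 s.f.).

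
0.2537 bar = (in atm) 1 bar = 100000 Pa, so 0.2537 bar = 0.2537 * 100000 = 25370 Pa. 1 atm = 101325 Pa, so 25370 Pa = 25370 / 101325 = 0.25038243 atm ≈ 0.2504 atm (4 s.f.). Final answer: 0.2504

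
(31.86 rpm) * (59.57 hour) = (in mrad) 7.155e+08. Check: 1 rpm = 0.10471976 rad/s, so 31.86 rpm = 31.86 * 0.10471976 = 3.3363714 rad/s. 1 hour = 3600 s, so 59.57 hour = 59.57 * 3600 = 214452 s. Combine: 3.3363714 rad/s * 214452 s = 715491.52 rad. 1 mrad = 0.001 rad, so 715491.52 rad = 715491.52 / 0.001 = 7.1549152e+08 mrad ≈ 7.155e+08 mrad (4 s.f.).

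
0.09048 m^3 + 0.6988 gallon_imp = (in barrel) 0.09048 m^3 is already in m^3. 1 gallon_imp = 0.00454609 m^3, so 0.6988 gallon_imp = 0.6988 * 0.00454609 = 0.0031768077 m^3. Sum: 0.09048 + 0.0031768077 = 0.093656808 m^3. 1 barrel = 0.15898729 m^3, so 0.093656808 m^3 = 0.093656808 / 0.15898729 = 0.5890836 barrel ≈ 0.5891 barrel (4 s.f.). Final answer: 0.5891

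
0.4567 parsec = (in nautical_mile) 7.609e+12. Check: 1 parsec = 3.0856776e+16 m, so 0.4567 parsec = 0.4567 * 3.0856776e+16 = 1.409229e+16 m. 1 nautical_mile = 1852 m, so 1.409229e+16 m = 1.409229e+16 / 1852 = 7.6092276e+12 nautical_mile ≈ 7.609e+12 nautical_mile (4 s.f.).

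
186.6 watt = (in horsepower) 186.6 watt = 186.6 W. 1 horsepower = 745.69987 W, so 186.6 W = 186.6 / 745.69987 = 0.25023472 horsepower ≈ 0.2502 horsepower (4 s.f.). Final answer: 0.2502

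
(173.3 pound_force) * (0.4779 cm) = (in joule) 3.684. Check: 1 pound_force = 4.4482216 N, so 173.3 pound_force = 173.3 * 4.4482216 = 770.87681 N. 1 cm = 0.01 m, so 0.4779 cm = 0.4779 * 0.01 = 0.004779 m. Combine: 770.87681 N * 0.004779 m = 3.6840203 J. 3.6840203 J = 3.6840203 joule ≈ 3.684 joule (4 s.f.).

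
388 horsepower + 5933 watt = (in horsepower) 1 horsepower = 745.69987 W, so 388 horsepower = 388 * 745.69987 = 289331.55 W. 5933 watt = 5933 W. Sum: 289331.55 + 5933 = 295264.55 W. 1 horsepower = 745.69987 W, so 295264.55 W = 295264.55 / 745.69987 = 395.95628 horsepower ≈ 396 horsepower (4 s.f.). Final answer: 396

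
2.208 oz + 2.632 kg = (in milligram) 2.695e+06. Check: 1 oz = 0.028349523 kg, so 2.208 oz = 2.208 * 0.028349523 = 0.062595747 kg. 2.632 kg is already in kg. Sum: 0.062595747 + 2.632 = 2.6945957 kg. 1 milligram = 1e-06 kg, so 2.6945957 kg = 2.6945957 / 1e-06 = 2694595.7 milligram ≈ 2.695e+06 milligram (4 s.f.).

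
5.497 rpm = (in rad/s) 1 rpm = 0.10471976 rad/s, so 5.497 rpm = 5.497 * 0.10471976 = 0.57564449 rad/s. Result: 0.57564449 rad/s ≈ 0.5756 rad/s (4 s.f.). Final answer: 0.5756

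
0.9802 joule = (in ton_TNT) 0.9802 joule = 0.9802 J. 1 ton_TNT = 4.184e+09 J, so 0.9802 J = 0.9802 / 4.184e+09 = 2.3427342e-10 ton_TNT ≈ 2.343e-10 ton_TNT (4 s.f.). Final answer: 2.343e-10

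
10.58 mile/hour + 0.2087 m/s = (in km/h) 1 mile/hour = 0.44704 m/s, so 10.58 mile/hour = 10.58 * 0.44704 = 4.7296832 m/s. 0.2087 m/s is already in m/s. Sum: 4.7296832 + 0.2087 = 4.9383832 m/s. 1 km/h = 0.27777778 m/s, so 4.9383832 m/s = 4.9383832 / 0.27777778 = 17.77818 km/h ≈ 17.78 km/h (4 s.f.). Final answer: 17.78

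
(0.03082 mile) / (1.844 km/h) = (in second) 96.83. Check: 1 mile = 1609.344 m, so 0.03082 mile = 0.03082 * 1609.344 = 49.599982 m. 1 km/h = 0.27777778 m/s, so 1.844 km/h = 1.844 * 0.27777778 = 0.51222222 m/s. Combine: 49.599982 m / 0.51222222 m/s = 96.832937 s. 96.832937 s = 96.832937 second ≈ 96.83 second (4 s.f.).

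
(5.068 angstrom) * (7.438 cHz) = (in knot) 1 angstrom = 1e-10 m, so 5.068 angstrom = 5.068 * 1e-10 = 5.068e-10 m. 1 cHz = 0.01 Hz, so 7.438 cHz = 7.438 * 0.01 = 0.07438 Hz. Combine: 5.068e-10 m * 0.07438 Hz = 3.7695784e-11 m/s. 1 knot = 0.51444444 m/s, so 3.7695784e-11 m/s = 3.7695784e-11 / 0.51444444 = 7.3274742e-11 knot ≈ 7.327e-11 knot (4 s.f.). Final answer: 7.327e-11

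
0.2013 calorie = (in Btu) 0.0007983. Check: 1 calorie = 4.184 J, so 0.2013 calorie = 0.2013 * 4.184 = 0.8422392 J. 1 Btu = 1055.0559 J, so 0.8422392 J = 0.8422392 / 1055.0559 = 0.00079828873 Btu ≈ 0.0007983 Btu (4 s.f.).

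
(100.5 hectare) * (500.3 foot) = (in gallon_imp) 3.371e+10. Check: 1 hectare = 10000 m^2, so 100.5 hectare = 100.5 * 10000 = 1005000 m^2. 1 foot = 0.3048 m, so 500.3 foot = 500.3 * 0.3048 = 152.49144 m. Combine: 1005000 m^2 * 152.49144 m = 1.532539e+08 m^3. 1 gallon_imp = 0.00454609 m^3, so 1.532539e+08 m^3 = 1.532539e+08 / 0.00454609 = 3.3711145e+10 gallon_imp ≈ 3.371e+10 gallon_imp (4 s.f.).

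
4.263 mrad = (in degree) 0.2443. Check: 1 mrad = 0.001 rad, so 4.263 mrad = 4.263 * 0.001 = 0.004263 rad. 1 degree = 0.017453293 rad, so 0.004263 rad = 0.004263 / 0.017453293 = 0.24425191 degree ≈ 0.2443 degree (4 s.f.).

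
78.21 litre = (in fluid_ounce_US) 1 litre = 0.001 m^3, so 78.21 litre = 78.21 * 0.001 = 0.07821 m^3. 1 fluid_ounce_US = 2.957353e-05 m^3, so 0.07821 m^3 = 0.07821 / 2.957353e-05 = 2644.5947 fluid_ounce_US ≈ 2645 fluid_ounce_US (4 s.f.). Final answer: 2645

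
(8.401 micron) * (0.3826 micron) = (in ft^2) 1 micron = 1e-06 m, so 8.401 micron = 8.401 * 1e-06 = 8.401e-06 m. 1 micron = 1e-06 m, so 0.3826 micron = 0.3826 * 1e-06 = 3.826e-07 m. Combine: 8.401e-06 m * 3.826e-07 m = 3.2142226e-12 m^2. 1 ft^2 = 0.09290304 m^2, so 3.2142226e-12 m^2 = 3.2142226e-12 / 0.09290304 = 3.4597604e-11 ft^2 ≈ 3.46e-11 ft^2 (4 s.f.). Final answer: 3.46e-11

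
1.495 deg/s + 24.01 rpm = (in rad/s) 2.54. Check: 1 deg/s = 0.017453293 rad/s, so 1.495 deg/s = 1.495 * 0.017453293 = 0.026092672 rad/s. 1 rpm = 0.10471976 rad/s, so 24.01 rpm = 24.01 * 0.10471976 = 2.5143213 rad/s. Sum: 0.026092672 + 2.5143213 = 2.540414 rad/s. Result: 2.540414 rad/s ≈ 2.54 rad/s (4 s.f.).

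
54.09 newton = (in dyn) 5.409e+06. Check: 54.09 newton = 54.09 N. 1 dyn = 1e-05 N, so 54.09 N = 54.09 / 1e-05 = 5409000 dyn ≈ 5.409e+06 dyn (4 s.f.).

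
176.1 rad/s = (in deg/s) 1 deg/s = 0.017453293 rad/s, so 176.1 rad/s = 176.1 / 0.017453293 = 10089.787 deg/s ≈ 1.009e+04 deg/s (4 s.f.). Final answer: 1.009e+04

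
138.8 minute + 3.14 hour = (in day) 1 minute = 60 s, so 138.8 minute = 138.8 * 60 = 8328 s. 1 hour = 3600 s, so 3.14 hour = 3.14 * 3600 = 11304 s. Sum: 8328 + 11304 = 19632 s. 1 day = 86400 s, so 19632 s = 19632 / 86400 = 0.22722222 day ≈ 0.2272 day (4 s.f.). Final answer: 0.2272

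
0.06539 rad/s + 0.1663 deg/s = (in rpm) 0.06539 rad/s is already in rad/s. 1 deg/s = 0.017453293 rad/s, so 0.1663 deg/s = 0.1663 * 0.017453293 = 0.0029024825 rad/s. Sum: 0.06539 + 0.0029024825 = 0.068292483 rad/s. 1 rpm = 0.10471976 rad/s, so 0.068292483 rad/s = 0.068292483 / 0.10471976 = 0.65214517 rpm ≈ 0.6521 rpm (4 s.f.). Final answer: 0.6521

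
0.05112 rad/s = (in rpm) 0.4882. Check: 1 rpm = 0.10471976 rad/s, so 0.05112 rad/s = 0.05112 / 0.10471976 = 0.48816004 rpm ≈ 0.4882 rpm (4 s.f.).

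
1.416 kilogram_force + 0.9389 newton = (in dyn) 1 kilogram_force = 9.80665 N, so 1.416 kilogram_force = 1.416 * 9.80665 = 13.886216 N. 0.9389 newton = 0.9389 N. Sum: 13.886216 + 0.9389 = 14.825116 N. 1 dyn = 1e-05 N, so 14.825116 N = 14.825116 / 1e-05 = 1482511.6 dyn ≈ 1.483e+06 dyn (4 s.f.). Final answer: 1.483e+06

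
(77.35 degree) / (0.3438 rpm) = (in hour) 0.01042. Check: 1 degree = 0.017453293 rad, so 77.35 degree = 77.35 * 0.017453293 = 1.3500122 rad. 1 rpm = 0.10471976 rad/s, so 0.3438 rpm = 0.3438 * 0.10471976 = 0.036002652 rad/s. Combine: 1.3500122 rad / 0.036002652 rad/s = 37.497576 s. 1 hour = 3600 s, so 37.497576 s = 37.497576 / 3600 = 0.010415993 hour ≈ 0.01042 hour (4 s.f.).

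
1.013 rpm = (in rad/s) 0.1061. Check: 1 rpm = 0.10471976 rad/s, so 1.013 rpm = 1.013 * 0.10471976 = 0.10608111 rad/s. Result: 0.10608111 rad/s ≈ 0.1061 rad/s (4 s.f.).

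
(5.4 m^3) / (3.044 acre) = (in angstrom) 5.4 m^3 is already in m^3. 1 acre = 4046.8564 m^2, so 3.044 acre = 3.044 * 4046.8564 = 12318.631 m^2. Combine: 5.4 m^3 / 12318.631 m^2 = 0.0004383604 m. 1 angstrom = 1e-10 m, so 0.0004383604 m = 0.0004383604 / 1e-10 = 4383604 angstrom ≈ 4.384e+06 angstrom (4 s.f.). Final answer: 4.384e+06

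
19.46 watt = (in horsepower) 19.46 watt = 19.46 W. 1 horsepower = 745.69987 W, so 19.46 W = 19.46 / 745.69987 = 0.02609629 horsepower ≈ 0.0261 horsepower (4 s.f.). Final answer: 0.0261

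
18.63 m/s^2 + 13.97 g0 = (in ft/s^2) 18.63 m/s^2 is already in m/s^2. 1 g0 = 9.80665 m/s^2, so 13.97 g0 = 13.97 * 9.80665 = 136.9989 m/s^2. Sum: 18.63 + 136.9989 = 155.6289 m/s^2. 1 ft/s^2 = 0.3048 m/s^2, so 155.6289 m/s^2 = 155.6289 / 0.3048 = 510.59351 ft/s^2 ≈ 510.6 ft/s^2 (4 s.f.). Final answer: 510.6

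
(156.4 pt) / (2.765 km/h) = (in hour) 1 pt = 0.00035277778 m, so 156.4 pt = 156.4 * 0.00035277778 = 0.055174444 m. 1 km/h = 0.27777778 m/s, so 2.765 km/h = 2.765 * 0.27777778 = 0.76805556 m/s. Combine: 0.055174444 m / 0.76805556 m/s = 0.071836528 s. 1 hour = 3600 s, so 0.071836528 s = 0.071836528 / 3600 = 1.9954591e-05 hour ≈ 1.995e-05 hour (4 s.f.). Final answer: 1.995e-05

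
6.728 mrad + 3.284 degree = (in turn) 0.01019. Check: 1 mrad = 0.001 rad, so 6.728 mrad = 6.728 * 0.001 = 0.006728 rad. 1 degree = 0.017453293 rad, so 3.284 degree = 3.284 * 0.017453293 = 0.057316613 rad. Sum: 0.006728 + 0.057316613 = 0.064044613 rad. 1 turn = 6.2831853 rad, so 0.064044613 rad = 0.064044613 / 6.2831853 = 0.010193017 turn ≈ 0.01019 turn (4 s.f.).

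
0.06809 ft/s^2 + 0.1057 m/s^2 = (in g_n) 1 ft/s^2 = 0.3048 m/s^2, so 0.06809 ft/s^2 = 0.06809 * 0.3048 = 0.020753832 m/s^2. 0.1057 m/s^2 is already in m/s^2. Sum: 0.020753832 + 0.1057 = 0.12645383 m/s^2. 1 g_n = 9.80665 m/s^2, so 0.12645383 m/s^2 = 0.12645383 / 9.80665 = 0.012894702 g_n ≈ 0.01289 g_n (4 s.f.). Final answer: 0.01289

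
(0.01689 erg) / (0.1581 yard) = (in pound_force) 2.626e-09. Check: 1 erg = 1e-07 J, so 0.01689 erg = 0.01689 * 1e-07 = 1.689e-09 J. 1 yard = 0.9144 m, so 0.1581 yard = 0.1581 * 0.9144 = 0.14456664 m. Combine: 1.689e-09 J / 0.14456664 m = 1.1683193e-08 N. 1 pound_force = 4.4482216 N, so 1.1683193e-08 N = 1.1683193e-08 / 4.4482216 = 2.6264863e-09 pound_force ≈ 2.626e-09 pound_force (4 s.f.).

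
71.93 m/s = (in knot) 139.8. Check: 1 knot = 0.51444444 m/s, so 71.93 m/s = 71.93 / 0.51444444 = 139.82073 knot ≈ 139.8 knot (4 s.f.).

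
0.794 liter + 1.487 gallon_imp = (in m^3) 1 liter = 0.001 m^3, so 0.794 liter = 0.794 * 0.001 = 0.000794 m^3. 1 gallon_imp = 0.00454609 m^3, so 1.487 gallon_imp = 1.487 * 0.00454609 = 0.0067600358 m^3. Sum: 0.000794 + 0.0067600358 = 0.0075540358 m^3. Result: 0.0075540358 m^3 ≈ 0.007554 m^3 (4 s.f.). Final answer: 0.007554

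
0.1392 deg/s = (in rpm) 1 deg/s = 0.017453293 rad/s, so 0.1392 deg/s = 0.1392 * 0.017453293 = 0.0024294983 rad/s. 1 rpm = 0.10471976 rad/s, so 0.0024294983 rad/s = 0.0024294983 / 0.10471976 = 0.0232 rpm. Final answer: 0.0232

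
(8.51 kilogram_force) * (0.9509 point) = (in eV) 1.747e+17. Check: 1 kilogram_force = 9.80665 N, so 8.51 kilogram_force = 8.51 * 9.80665 = 83.454591 N. 1 point = 0.00035277778 m, so 0.9509 point = 0.9509 * 0.00035277778 = 0.00033545639 m. Combine: 83.454591 N * 0.00033545639 m = 0.027995376 J. 1 eV = 1.6021766e-19 J, so 0.027995376 J = 0.027995376 / 1.6021766e-19 = 1.7473339e+17 eV ≈ 1.747e+17 eV (4 s.f.).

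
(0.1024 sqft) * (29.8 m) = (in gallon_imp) 62.36. Check: 1 sqft = 0.09290304 m^2, so 0.1024 sqft = 0.1024 * 0.09290304 = 0.0095132713 m^2. 29.8 m is already in m. Combine: 0.0095132713 m^2 * 29.8 m = 0.28349548 m^3. 1 gallon_imp = 0.00454609 m^3, so 0.28349548 m^3 = 0.28349548 / 0.00454609 = 62.360289 gallon_imp ≈ 62.36 gallon_imp (4 s.f.).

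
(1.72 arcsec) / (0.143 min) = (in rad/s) 9.719e-07. Check: 1 arcsec = 4.8481368e-06 rad, so 1.72 arcsec = 1.72 * 4.8481368e-06 = 8.3387953e-06 rad. 1 min = 60 s, so 0.143 min = 0.143 * 60 = 8.58 s. Combine: 8.3387953e-06 rad / 8.58 s = 9.7188757e-07 rad/s. Result: 9.7188757e-07 rad/s ≈ 9.719e-07 rad/s (4 s.f.).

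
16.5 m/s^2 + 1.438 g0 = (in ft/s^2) 16.5 m/s^2 is already in m/s^2. 1 g0 = 9.80665 m/s^2, so 1.438 g0 = 1.438 * 9.80665 = 14.101963 m/s^2. Sum: 16.5 + 14.101963 = 30.601963 m/s^2. 1 ft/s^2 = 0.3048 m/s^2, so 30.601963 m/s^2 = 30.601963 / 0.3048 = 100.40014 ft/s^2 ≈ 100.4 ft/s^2 (4 s.f.). Final answer: 100.4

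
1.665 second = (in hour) 1.665 second = 1.665 s. 1 hour = 3600 s, so 1.665 s = 1.665 / 3600 = 0.0004625 hour. Final answer: 0.0004625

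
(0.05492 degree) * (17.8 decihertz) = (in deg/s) 0.09776. Check: 1 degree = 0.017453293 rad, so 0.05492 degree = 0.05492 * 0.017453293 = 0.00095853483 rad. 1 decihertz = 0.1 Hz, so 17.8 decihertz = 17.8 * 0.1 = 1.78 Hz. Combine: 0.00095853483 rad * 1.78 Hz = 0.001706192 rad/s. 1 deg/s = 0.017453293 rad/s, so 0.001706192 rad/s = 0.001706192 / 0.017453293 = 0.0977576 deg/s ≈ 0.09776 deg/s (4 s.f.).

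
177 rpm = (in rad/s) 1 rpm = 0.10471976 rad/s, so 177 rpm = 177 * 0.10471976 = 18.535397 rad/s. Result: 18.535397 rad/s ≈ 18.54 rad/s (4 s.f.). Final answer: 18.54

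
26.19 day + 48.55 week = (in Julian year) 1 day = 86400 s, so 26.19 day = 26.19 * 86400 = 2262816 s. 1 week = 604800 s, so 48.55 week = 48.55 * 604800 = 29363040 s. Sum: 2262816 + 29363040 = 31625856 s. 1 Julian year = 31557600 s, so 31625856 s = 31625856 / 31557600 = 1.0021629 Julian year ≈ 1.002 Julian year (4 s.f.). Final answer: 1.002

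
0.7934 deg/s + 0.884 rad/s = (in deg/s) 1 deg/s = 0.017453293 rad/s, so 0.7934 deg/s = 0.7934 * 0.017453293 = 0.013847442 rad/s. 0.884 rad/s is already in rad/s. Sum: 0.013847442 + 0.884 = 0.89784744 rad/s. 1 deg/s = 0.017453293 rad/s, so 0.89784744 rad/s = 0.89784744 / 0.017453293 = 51.442869 deg/s ≈ 51.44 deg/s (4 s.f.). Final answer: 51.44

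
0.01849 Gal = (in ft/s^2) 0.0006066. Check: 1 Gal = 0.01 m/s^2, so 0.01849 Gal = 0.01849 * 0.01 = 0.0001849 m/s^2. 1 ft/s^2 = 0.3048 m/s^2, so 0.0001849 m/s^2 = 0.0001849 / 0.3048 = 0.0006066273 ft/s^2 ≈ 0.0006066 ft/s^2 (4 s.f.).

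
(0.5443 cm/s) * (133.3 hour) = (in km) 2.612. Check: 1 cm/s = 0.01 m/s, so 0.5443 cm/s = 0.5443 * 0.01 = 0.005443 m/s. 1 hour = 3600 s, so 133.3 hour = 133.3 * 3600 = 479880 s. Combine: 0.005443 m/s * 479880 s = 2611.9868 m. 1 km = 1000 m, so 2611.9868 m = 2611.9868 / 1000 = 2.6119868 km ≈ 2.612 km (4 s.f.).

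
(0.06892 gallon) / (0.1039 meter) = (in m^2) 0.002511. Check: 1 gallon = 0.0037854118 m^3, so 0.06892 gallon = 0.06892 * 0.0037854118 = 0.00026089058 m^3. 0.1039 meter = 0.1039 m. Combine: 0.00026089058 m^3 / 0.1039 m = 0.0025109777 m^2. Result: 0.0025109777 m^2 ≈ 0.002511 m^2 (4 s.f.).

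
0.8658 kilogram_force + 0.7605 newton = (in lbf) 2.08. Check: 1 kilogram_force = 9.80665 N, so 0.8658 kilogram_force = 0.8658 * 9.80665 = 8.4905976 N. 0.7605 newton = 0.7605 N. Sum: 8.4905976 + 0.7605 = 9.2510976 N. 1 lbf = 4.4482216 N, so 9.2510976 N = 9.2510976 / 4.4482216 = 2.0797295 lbf ≈ 2.08 lbf (4 s.f.).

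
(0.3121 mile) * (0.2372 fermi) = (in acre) 2.944e-17. Check: 1 mile = 1609.344 m, so 0.3121 mile = 0.3121 * 1609.344 = 502.27626 m. 1 fermi = 1e-15 m, so 0.2372 fermi = 0.2372 * 1e-15 = 2.372e-16 m. Combine: 502.27626 m * 2.372e-16 m = 1.1913993e-13 m^2. 1 acre = 4046.8564 m^2, so 1.1913993e-13 m^2 = 1.1913993e-13 / 4046.8564 = 2.9440118e-17 acre ≈ 2.944e-17 acre (4 s.f.).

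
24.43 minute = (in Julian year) 1 minute = 60 s, so 24.43 minute = 24.43 * 60 = 1465.8 s. 1 Julian year = 31557600 s, so 1465.8 s = 1465.8 / 31557600 = 4.6448399e-05 Julian year ≈ 4.645e-05 Julian year (4 s.f.). Final answer: 4.645e-05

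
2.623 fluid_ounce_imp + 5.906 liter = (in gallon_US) 1.58. Check: 1 fluid_ounce_imp = 2.8413063e-05 m^3, so 2.623 fluid_ounce_imp = 2.623 * 2.8413063e-05 = 7.4527463e-05 m^3. 1 liter = 0.001 m^3, so 5.906 liter = 5.906 * 0.001 = 0.005906 m^3. Sum: 7.4527463e-05 + 0.005906 = 0.0059805275 m^3. 1 gallon_US = 0.0037854118 m^3, so 0.0059805275 m^3 = 0.0059805275 / 0.0037854118 = 1.5798882 gallon_US ≈ 1.58 gallon_US (4 s.f.).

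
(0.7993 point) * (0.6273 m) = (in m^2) 1 point = 0.00035277778 m, so 0.7993 point = 0.7993 * 0.00035277778 = 0.00028197528 m. 0.6273 m is already in m. Combine: 0.00028197528 m * 0.6273 m = 0.00017688309 m^2. Result: 0.00017688309 m^2 ≈ 0.0001769 m^2 (4 s.f.). Final answer: 0.0001769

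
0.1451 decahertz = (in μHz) 1.451e+06. Check: 1 decahertz = 10 Hz, so 0.1451 decahertz = 0.1451 * 10 = 1.451 Hz. 1 μHz = 1e-06 Hz, so 1.451 Hz = 1.451 / 1e-06 = 1451000 μHz ≈ 1.451e+06 μHz (4 s.f.).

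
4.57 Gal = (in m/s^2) 1 Gal = 0.01 m/s^2, so 4.57 Gal = 4.57 * 0.01 = 0.0457 m/s^2. Result: 0.0457 m/s^2. Final answer: 0.0457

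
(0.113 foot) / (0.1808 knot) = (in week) 1 foot = 0.3048 m, so 0.113 foot = 0.113 * 0.3048 = 0.0344424 m. 1 knot = 0.51444444 m/s, so 0.1808 knot = 0.1808 * 0.51444444 = 0.093011556 m/s. Combine: 0.0344424 m / 0.093011556 m/s = 0.37030238 s. 1 week = 604800 s, so 0.37030238 s = 0.37030238 / 604800 = 6.1227245e-07 week ≈ 6.123e-07 week (4 s.f.). Final answer: 6.123e-07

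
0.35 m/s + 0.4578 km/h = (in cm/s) 0.35 m/s is already in m/s. 1 km/h = 0.27777778 m/s, so 0.4578 km/h = 0.4578 * 0.27777778 = 0.12716667 m/s. Sum: 0.35 + 0.12716667 = 0.47716667 m/s. 1 cm/s = 0.01 m/s, so 0.47716667 m/s = 0.47716667 / 0.01 = 47.716667 cm/s ≈ 47.72 cm/s (4 s.f.). Final answer: 47.72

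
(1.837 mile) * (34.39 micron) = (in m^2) 1 mile = 1609.344 m, so 1.837 mile = 1.837 * 1609.344 = 2956.3649 m. 1 micron = 1e-06 m, so 34.39 micron = 34.39 * 1e-06 = 3.439e-05 m. Combine: 2956.3649 m * 3.439e-05 m = 0.10166939 m^2. Result: 0.10166939 m^2 ≈ 0.1017 m^2 (4 s.f.). Final answer: 0.1017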